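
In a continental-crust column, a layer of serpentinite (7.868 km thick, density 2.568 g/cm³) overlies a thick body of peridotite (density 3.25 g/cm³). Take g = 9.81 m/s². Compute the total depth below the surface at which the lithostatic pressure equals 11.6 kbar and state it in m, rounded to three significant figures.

Pressure at base of upper layers: 2568×9.81×7868 = 1.982×10^8 Pa = 1.982 kbar
Remaining pressure to be supplied by peridotite: 1.160×10^9 − 1.982×10^8 = 9.618×10^8 Pa
Additional depth in peridotite = 9.618×10^8 Pa / (3250 kg/m³ × 9.81 m/s²) = 30167 m
Total depth = 7868 m + 30167 m = 38035 m

38000 m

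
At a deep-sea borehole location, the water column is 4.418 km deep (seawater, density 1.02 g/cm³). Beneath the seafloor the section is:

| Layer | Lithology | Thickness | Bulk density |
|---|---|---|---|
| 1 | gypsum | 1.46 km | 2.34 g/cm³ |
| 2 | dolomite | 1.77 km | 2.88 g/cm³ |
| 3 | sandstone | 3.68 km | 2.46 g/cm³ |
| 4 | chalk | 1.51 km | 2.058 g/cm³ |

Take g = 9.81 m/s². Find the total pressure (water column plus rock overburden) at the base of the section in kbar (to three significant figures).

2.47 kbar

seawater: 1020 kg/m³ × 9.81 m/s² × 4418 m = 4.421×10^7 Pa = 0.4421 kbar
gypsum: 2340 kg/m³ × 9.81 m/s² × 1460 m = 3.351×10^7 Pa = 0.3351 kbar
dolomite: 2880 kg/m³ × 9.81 m/s² × 1770 m = 5.001×10^7 Pa = 0.5001 kbar
sandstone: 2460 kg/m³ × 9.81 m/s² × 3680 m = 8.881×10^7 Pa = 0.8881 kbar
chalk: 2058 kg/m³ × 9.81 m/s² × 1510 m = 3.049×10^7 Pa = 0.3049 kbar
Total = 0.4421 + 0.3351 + 0.5001 + 0.8881 + 0.3049 = 2.4702 kbar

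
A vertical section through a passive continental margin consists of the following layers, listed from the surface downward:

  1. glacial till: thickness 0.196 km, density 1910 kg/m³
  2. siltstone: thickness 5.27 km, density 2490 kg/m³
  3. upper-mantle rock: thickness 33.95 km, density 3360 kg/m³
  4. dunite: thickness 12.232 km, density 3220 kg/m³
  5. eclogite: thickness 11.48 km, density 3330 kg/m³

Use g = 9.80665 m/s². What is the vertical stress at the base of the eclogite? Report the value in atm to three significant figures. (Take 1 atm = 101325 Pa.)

glacial till: 1910 kg/m³ × 9.80665 m/s² × 196 m = 3.671×10^6 Pa = 36.23 atm
siltstone: 2490 kg/m³ × 9.80665 m/s² × 5270 m = 1.287×10^8 Pa = 1270 atm
upper-mantle rock: 3360 kg/m³ × 9.80665 m/s² × 33950 m = 1.119×10^9 Pa = 11040 atm
dunite: 3220 kg/m³ × 9.80665 m/s² × 12232 m = 3.863×10^8 Pa = 3812 atm
eclogite: 3330 kg/m³ × 9.80665 m/s² × 11480 m = 3.749×10^8 Pa = 3700 atm
Total = 36.23 + 1270 + 11040 + 3812 + 3700 = 19859 atm

19900 atm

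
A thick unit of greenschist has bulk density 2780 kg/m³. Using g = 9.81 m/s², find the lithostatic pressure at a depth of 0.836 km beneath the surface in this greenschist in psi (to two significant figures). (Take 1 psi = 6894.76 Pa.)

3300 psi

greenschist: 2780 kg/m³ × 9.81 m/s² × 836 m = 2.280×10^7 Pa = 3307 psi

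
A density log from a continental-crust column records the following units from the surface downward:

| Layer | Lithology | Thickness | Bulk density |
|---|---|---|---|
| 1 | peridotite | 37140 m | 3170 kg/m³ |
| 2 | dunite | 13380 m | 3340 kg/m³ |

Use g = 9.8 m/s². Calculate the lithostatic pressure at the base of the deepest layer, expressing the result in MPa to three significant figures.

1590 MPa

peridotite: 3170 kg/m³ × 9.8 m/s² × 37140 m = 1.154×10^9 Pa = 1154 MPa
dunite: 3340 kg/m³ × 9.8 m/s² × 13380 m = 4.380×10^8 Pa = 438.0 MPa
Total = 1154 + 438.0 = 1591.7 MPa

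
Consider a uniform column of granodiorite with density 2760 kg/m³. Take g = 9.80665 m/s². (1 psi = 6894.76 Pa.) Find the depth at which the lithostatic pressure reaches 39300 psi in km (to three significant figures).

10.0 km

h = P/(ρg) = 39300 psi / (2760 kg/m³ × 9.80665 m/s²) = 2.710×10^8 Pa / 27066 Pa/m = 10011 m
= 10.011 km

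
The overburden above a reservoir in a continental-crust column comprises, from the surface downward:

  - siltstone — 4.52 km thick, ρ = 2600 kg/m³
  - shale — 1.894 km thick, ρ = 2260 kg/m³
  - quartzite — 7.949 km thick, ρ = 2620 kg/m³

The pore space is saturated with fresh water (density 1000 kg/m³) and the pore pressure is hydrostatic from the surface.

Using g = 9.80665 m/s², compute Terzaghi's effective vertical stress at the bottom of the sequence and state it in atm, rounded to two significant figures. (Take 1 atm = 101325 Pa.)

2200 atm

Overburden (lithostatic) stress σ_v:
siltstone: 2600 kg/m³ × 9.80665 m/s² × 4520 m = 1.152×10^8 Pa = 115.2 MPa
shale: 2260 kg/m³ × 9.80665 m/s² × 1894 m = 4.198×10^7 Pa = 41.98 MPa
quartzite: 2620 kg/m³ × 9.80665 m/s² × 7949 m = 2.042×10^8 Pa = 204.2 MPa
Total = 115.2 + 41.98 + 204.2 = 361.46 MPa
Pore pressure P_p = 1000 kg/m³ × 9.80665 m/s² × 14363 m = 1.409×10^8 Pa = 140.9 MPa
Effective stress σ' = σ_v − P_p = 361.5 − 140.9 = 220.61 MPa = 2177.2 atm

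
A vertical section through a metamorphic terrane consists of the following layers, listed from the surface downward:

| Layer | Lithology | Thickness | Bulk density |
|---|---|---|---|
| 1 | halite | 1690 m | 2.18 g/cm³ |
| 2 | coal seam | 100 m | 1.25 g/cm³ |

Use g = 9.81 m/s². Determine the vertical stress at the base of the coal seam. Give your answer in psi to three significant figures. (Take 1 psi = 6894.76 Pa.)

5420 psi

halite: 2180 kg/m³ × 9.81 m/s² × 1690 m = 3.614×10^7 Pa = 5242 psi
coal seam: 1250 kg/m³ × 9.81 m/s² × 100 m = 1.226×10^6 Pa = 177.9 psi
Total = 5242 + 177.9 = 5419.8 psi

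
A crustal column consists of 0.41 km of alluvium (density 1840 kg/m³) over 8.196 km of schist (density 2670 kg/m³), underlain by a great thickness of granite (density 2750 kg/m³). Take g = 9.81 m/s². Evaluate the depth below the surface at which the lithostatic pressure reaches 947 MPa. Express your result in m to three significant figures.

35500 m

Pressure at base of upper layers: 1840×9.81×410 + 2670×9.81×8196 = 2.221×10^8 Pa = 222.1 MPa
Remaining pressure to be supplied by granite: 9.470×10^8 − 2.221×10^8 = 7.249×10^8 Pa
Additional depth in granite = 7.249×10^8 Pa / (2750 kg/m³ × 9.81 m/s²) = 26871 m
Total depth = 8606 m + 26871 m = 35477 m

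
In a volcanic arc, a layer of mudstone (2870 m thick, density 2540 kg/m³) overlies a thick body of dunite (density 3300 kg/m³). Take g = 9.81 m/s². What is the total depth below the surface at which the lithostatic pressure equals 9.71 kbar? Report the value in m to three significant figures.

Pressure at base of upper layers: 2540×9.81×2870 = 7.151×10^7 Pa = 0.7151 kbar
Remaining pressure to be supplied by dunite: 9.710×10^8 − 7.151×10^7 = 8.995×10^8 Pa
Additional depth in dunite = 8.995×10^8 Pa / (3300 kg/m³ × 9.81 m/s²) = 27785 m
Total depth = 2870 m + 27785 m = 30655 m

30700 m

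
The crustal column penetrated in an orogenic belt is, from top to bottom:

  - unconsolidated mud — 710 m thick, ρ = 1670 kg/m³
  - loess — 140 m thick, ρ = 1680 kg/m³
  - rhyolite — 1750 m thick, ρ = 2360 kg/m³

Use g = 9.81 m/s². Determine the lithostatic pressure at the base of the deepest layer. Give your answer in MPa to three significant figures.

unconsolidated mud: 1670 kg/m³ × 9.81 m/s² × 710 m = 1.163×10^7 Pa = 11.63 MPa
loess: 1680 kg/m³ × 9.81 m/s² × 140 m = 2.307×10^6 Pa = 2.307 MPa
rhyolite: 2360 kg/m³ × 9.81 m/s² × 1750 m = 4.052×10^7 Pa = 40.52 MPa
Total = 11.63 + 2.307 + 40.52 = 54.454 MPa

54.5 MPa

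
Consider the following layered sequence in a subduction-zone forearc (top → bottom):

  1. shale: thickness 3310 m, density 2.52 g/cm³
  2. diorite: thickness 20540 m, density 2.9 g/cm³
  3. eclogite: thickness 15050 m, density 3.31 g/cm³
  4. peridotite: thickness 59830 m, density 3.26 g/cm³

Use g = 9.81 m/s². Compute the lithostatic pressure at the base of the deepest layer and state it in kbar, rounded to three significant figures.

shale: 2520 kg/m³ × 9.81 m/s² × 3310 m = 8.183×10^7 Pa = 0.8183 kbar
diorite: 2900 kg/m³ × 9.81 m/s² × 20540 m = 5.843×10^8 Pa = 5.843 kbar
eclogite: 3310 kg/m³ × 9.81 m/s² × 15050 m = 4.887×10^8 Pa = 4.887 kbar
peridotite: 3260 kg/m³ × 9.81 m/s² × 59830 m = 1.913×10^9 Pa = 19.13 kbar
Total = 0.8183 + 5.843 + 4.887 + 19.13 = 30.683 kbar

30.7 kbar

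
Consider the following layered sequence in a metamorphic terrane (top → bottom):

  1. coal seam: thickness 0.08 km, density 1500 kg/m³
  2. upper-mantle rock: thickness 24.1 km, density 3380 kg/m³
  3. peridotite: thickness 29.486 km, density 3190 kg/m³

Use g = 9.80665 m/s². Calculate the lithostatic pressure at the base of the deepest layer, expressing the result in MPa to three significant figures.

coal seam: 1500 kg/m³ × 9.80665 m/s² × 80 m = 1.177×10^6 Pa = 1.177 MPa
upper-mantle rock: 3380 kg/m³ × 9.80665 m/s² × 24100 m = 7.988×10^8 Pa = 798.8 MPa
peridotite: 3190 kg/m³ × 9.80665 m/s² × 29486 m = 9.224×10^8 Pa = 922.4 MPa
Total = 1.177 + 798.8 + 922.4 = 1722.4 MPa

1720 MPa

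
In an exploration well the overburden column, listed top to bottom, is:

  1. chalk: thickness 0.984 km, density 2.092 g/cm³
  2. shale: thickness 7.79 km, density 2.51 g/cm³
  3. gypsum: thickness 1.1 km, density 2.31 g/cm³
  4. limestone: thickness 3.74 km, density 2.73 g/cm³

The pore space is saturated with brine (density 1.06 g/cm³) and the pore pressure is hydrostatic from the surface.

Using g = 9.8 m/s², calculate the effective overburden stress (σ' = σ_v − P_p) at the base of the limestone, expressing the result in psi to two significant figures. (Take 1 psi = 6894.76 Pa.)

Overburden (lithostatic) stress σ_v:
chalk: 2092 kg/m³ × 9.8 m/s² × 984 m = 2.017×10^7 Pa = 20.17 MPa
shale: 2510 kg/m³ × 9.8 m/s² × 7790 m = 1.916×10^8 Pa = 191.6 MPa
gypsum: 2310 kg/m³ × 9.8 m/s² × 1100 m = 2.490×10^7 Pa = 24.90 MPa
limestone: 2730 kg/m³ × 9.8 m/s² × 3740 m = 1.001×10^8 Pa = 100.1 MPa
Total = 20.17 + 191.6 + 24.90 + 100.1 = 336.75 MPa
Pore pressure P_p = 1060 kg/m³ × 9.8 m/s² × 13614 m = 1.414×10^8 Pa = 141.4 MPa
Effective stress σ' = σ_v − P_p = 336.8 − 141.4 = 195.33 MPa = 28330 psi

28000 psi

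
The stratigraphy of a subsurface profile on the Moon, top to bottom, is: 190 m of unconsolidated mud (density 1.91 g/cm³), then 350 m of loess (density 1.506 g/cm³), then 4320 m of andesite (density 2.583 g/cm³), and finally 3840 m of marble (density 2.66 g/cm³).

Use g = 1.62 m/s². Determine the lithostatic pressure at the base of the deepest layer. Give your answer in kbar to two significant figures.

0.36 kbar

unconsolidated mud: 1910 kg/m³ × 1.62 m/s² × 190 m = 5.879×10^5 Pa = 5.879×10^-3 kbar
loess: 1506 kg/m³ × 1.62 m/s² × 350 m = 8.539×10^5 Pa = 8.539×10^-3 kbar
andesite: 2583 kg/m³ × 1.62 m/s² × 4320 m = 1.808×10^7 Pa = 0.1808 kbar
marble: 2660 kg/m³ × 1.62 m/s² × 3840 m = 1.655×10^7 Pa = 0.1655 kbar
Total = 5.879×10^-3 + 8.539×10^-3 + 0.1808 + 0.1655 = 0.36066 kbar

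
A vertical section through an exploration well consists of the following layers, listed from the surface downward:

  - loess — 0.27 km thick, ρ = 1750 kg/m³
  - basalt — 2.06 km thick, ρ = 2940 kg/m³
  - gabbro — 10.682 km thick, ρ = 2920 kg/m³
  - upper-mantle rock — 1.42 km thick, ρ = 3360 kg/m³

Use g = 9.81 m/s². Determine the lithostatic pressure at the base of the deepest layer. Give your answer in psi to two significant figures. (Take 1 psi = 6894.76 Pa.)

60000 psi

loess: 1750 kg/m³ × 9.81 m/s² × 270 m = 4.635×10^6 Pa = 672.3 psi
basalt: 2940 kg/m³ × 9.81 m/s² × 2060 m = 5.941×10^7 Pa = 8617 psi
gabbro: 2920 kg/m³ × 9.81 m/s² × 10682 m = 3.060×10^8 Pa = 44380 psi
upper-mantle rock: 3360 kg/m³ × 9.81 m/s² × 1420 m = 4.681×10^7 Pa = 6789 psi
Total = 672.3 + 8617 + 44380 + 6789 = 60458 psi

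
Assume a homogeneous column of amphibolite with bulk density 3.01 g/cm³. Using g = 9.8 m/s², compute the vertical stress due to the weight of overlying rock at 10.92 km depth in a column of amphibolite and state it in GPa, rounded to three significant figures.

0.322 GPa

amphibolite: 3010 kg/m³ × 9.8 m/s² × 10920 m = 3.221×10^8 Pa = 0.3221 GPa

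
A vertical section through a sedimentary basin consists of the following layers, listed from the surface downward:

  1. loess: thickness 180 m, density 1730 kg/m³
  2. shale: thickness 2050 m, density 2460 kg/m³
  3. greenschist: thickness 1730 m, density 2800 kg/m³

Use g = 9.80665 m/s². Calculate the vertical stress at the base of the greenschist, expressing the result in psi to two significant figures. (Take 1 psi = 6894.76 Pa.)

loess: 1730 kg/m³ × 9.80665 m/s² × 180 m = 3.054×10^6 Pa = 442.9 psi
shale: 2460 kg/m³ × 9.80665 m/s² × 2050 m = 4.945×10^7 Pa = 7173 psi
greenschist: 2800 kg/m³ × 9.80665 m/s² × 1730 m = 4.750×10^7 Pa = 6890 psi
Total = 442.9 + 7173 + 6890 = 14506 psi

15000 psi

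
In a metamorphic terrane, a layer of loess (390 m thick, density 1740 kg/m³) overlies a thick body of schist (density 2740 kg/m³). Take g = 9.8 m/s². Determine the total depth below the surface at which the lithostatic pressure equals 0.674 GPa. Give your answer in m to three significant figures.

25200 m

Pressure at base of upper layers: 1740×9.8×390 = 6.650×10^6 Pa = 6.650×10^-3 GPa
Remaining pressure to be supplied by schist: 6.740×10^8 − 6.650×10^6 = 6.673×10^8 Pa
Additional depth in schist = 6.673×10^8 Pa / (2740 kg/m³ × 9.8 m/s²) = 24853 m
Total depth = 390 m + 24853 m = 25243 m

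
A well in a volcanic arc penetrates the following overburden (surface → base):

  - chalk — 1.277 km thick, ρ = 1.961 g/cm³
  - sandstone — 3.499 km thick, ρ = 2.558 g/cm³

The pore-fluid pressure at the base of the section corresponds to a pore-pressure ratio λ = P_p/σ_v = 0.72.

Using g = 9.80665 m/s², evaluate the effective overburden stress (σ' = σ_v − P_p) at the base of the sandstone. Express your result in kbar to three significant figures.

0.315 kbar

Overburden (lithostatic) stress σ_v:
chalk: 1961 kg/m³ × 9.80665 m/s² × 1277 m = 2.456×10^7 Pa = 24.56 MPa
sandstone: 2558 kg/m³ × 9.80665 m/s² × 3499 m = 8.777×10^7 Pa = 87.77 MPa
Total = 24.56 + 87.77 = 112.33 MPa
Pore pressure P_p = λ·σ_v = 0.72 × 112.3 MPa = 80.88 MPa
Effective stress σ' = σ_v − P_p = 112.3 − 80.88 = 31.453 MPa = 0.31453 kbar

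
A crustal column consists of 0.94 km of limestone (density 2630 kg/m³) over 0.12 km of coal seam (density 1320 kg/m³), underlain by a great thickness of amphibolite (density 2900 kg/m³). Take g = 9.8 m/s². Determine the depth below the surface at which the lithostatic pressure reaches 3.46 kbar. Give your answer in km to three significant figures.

Pressure at base of upper layers: 2630×9.8×940 + 1320×9.8×120 = 2.578×10^7 Pa = 0.2578 kbar
Remaining pressure to be supplied by amphibolite: 3.460×10^8 − 2.578×10^7 = 3.202×10^8 Pa
Additional depth in amphibolite = 3.202×10^8 Pa / (2900 kg/m³ × 9.8 m/s²) = 11267 m
Total depth = 1060 m + 11267 m = 12327 m
= 12.327 km

12.3 km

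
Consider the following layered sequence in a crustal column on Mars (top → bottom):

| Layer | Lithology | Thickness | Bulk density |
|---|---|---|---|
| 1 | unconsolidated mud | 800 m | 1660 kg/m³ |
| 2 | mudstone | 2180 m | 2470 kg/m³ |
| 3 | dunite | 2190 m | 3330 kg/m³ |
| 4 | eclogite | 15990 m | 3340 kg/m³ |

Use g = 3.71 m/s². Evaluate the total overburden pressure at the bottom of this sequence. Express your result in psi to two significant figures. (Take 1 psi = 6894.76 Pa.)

unconsolidated mud: 1660 kg/m³ × 3.71 m/s² × 800 m = 4.927×10^6 Pa = 714.6 psi
mudstone: 2470 kg/m³ × 3.71 m/s² × 2180 m = 1.998×10^7 Pa = 2897 psi
dunite: 3330 kg/m³ × 3.71 m/s² × 2190 m = 2.706×10^7 Pa = 3924 psi
eclogite: 3340 kg/m³ × 3.71 m/s² × 15990 m = 1.981×10^8 Pa = 28738 psi
Total = 714.6 + 2897 + 3924 + 28738 = 36274 psi

36000 psi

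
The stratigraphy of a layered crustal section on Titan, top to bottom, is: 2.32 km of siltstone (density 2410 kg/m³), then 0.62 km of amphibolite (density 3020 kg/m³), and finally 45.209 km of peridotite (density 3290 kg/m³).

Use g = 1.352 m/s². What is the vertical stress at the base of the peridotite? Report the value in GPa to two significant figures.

siltstone: 2410 kg/m³ × 1.352 m/s² × 2320 m = 7.559×10^6 Pa = 7.559×10^-3 GPa
amphibolite: 3020 kg/m³ × 1.352 m/s² × 620 m = 2.531×10^6 Pa = 2.531×10^-3 GPa
peridotite: 3290 kg/m³ × 1.352 m/s² × 45209 m = 2.011×10^8 Pa = 0.2011 GPa
Total = 7.559×10^-3 + 2.531×10^-3 + 0.2011 = 0.21118 GPa

0.21 GPa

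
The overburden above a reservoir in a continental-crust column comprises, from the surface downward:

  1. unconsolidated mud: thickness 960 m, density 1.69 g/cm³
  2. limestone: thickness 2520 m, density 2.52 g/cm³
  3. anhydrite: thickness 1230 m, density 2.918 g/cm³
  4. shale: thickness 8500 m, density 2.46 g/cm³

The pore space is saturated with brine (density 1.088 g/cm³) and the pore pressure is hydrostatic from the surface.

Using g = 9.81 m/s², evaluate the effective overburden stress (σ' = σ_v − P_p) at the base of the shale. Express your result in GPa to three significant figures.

Overburden (lithostatic) stress σ_v:
unconsolidated mud: 1690 kg/m³ × 9.81 m/s² × 960 m = 1.592×10^7 Pa = 15.92 MPa
limestone: 2520 kg/m³ × 9.81 m/s² × 2520 m = 6.230×10^7 Pa = 62.30 MPa
anhydrite: 2918 kg/m³ × 9.81 m/s² × 1230 m = 3.521×10^7 Pa = 35.21 MPa
shale: 2460 kg/m³ × 9.81 m/s² × 8500 m = 2.051×10^8 Pa = 205.1 MPa
Total = 15.92 + 62.30 + 35.21 + 205.1 = 318.55 MPa
Pore pressure P_p = 1088 kg/m³ × 9.81 m/s² × 13210 m = 1.410×10^8 Pa = 141.0 MPa
Effective stress σ' = σ_v − P_p = 318.5 − 141.0 = 177.56 MPa = 0.17756 GPa

0.178 GPa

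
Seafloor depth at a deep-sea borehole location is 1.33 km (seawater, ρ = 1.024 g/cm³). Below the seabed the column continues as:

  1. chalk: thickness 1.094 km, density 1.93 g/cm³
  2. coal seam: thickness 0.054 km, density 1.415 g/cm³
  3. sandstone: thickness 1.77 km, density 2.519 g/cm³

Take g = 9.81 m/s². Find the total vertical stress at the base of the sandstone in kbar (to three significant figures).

seawater: 1024 kg/m³ × 9.81 m/s² × 1330 m = 1.336×10^7 Pa = 0.1336 kbar
chalk: 1930 kg/m³ × 9.81 m/s² × 1094 m = 2.071×10^7 Pa = 0.2071 kbar
coal seam: 1415 kg/m³ × 9.81 m/s² × 54 m = 7.496×10^5 Pa = 7.496×10^-3 kbar
sandstone: 2519 kg/m³ × 9.81 m/s² × 1770 m = 4.374×10^7 Pa = 0.4374 kbar
Total = 0.1336 + 0.2071 + 7.496×10^-3 + 0.4374 = 0.78562 kbar

0.786 kbar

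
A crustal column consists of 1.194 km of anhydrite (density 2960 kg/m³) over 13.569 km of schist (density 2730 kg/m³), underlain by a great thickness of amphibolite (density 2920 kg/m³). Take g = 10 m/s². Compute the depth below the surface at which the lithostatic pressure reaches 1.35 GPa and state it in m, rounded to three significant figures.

Pressure at base of upper layers: 2960×10×1194 + 2730×10×13569 = 4.058×10^8 Pa = 0.4058 GPa
Remaining pressure to be supplied by amphibolite: 1.350×10^9 − 4.058×10^8 = 9.442×10^8 Pa
Additional depth in amphibolite = 9.442×10^8 Pa / (2920 kg/m³ × 10 m/s²) = 32336 m
Total depth = 14763 m + 32336 m = 47099 m

47100 m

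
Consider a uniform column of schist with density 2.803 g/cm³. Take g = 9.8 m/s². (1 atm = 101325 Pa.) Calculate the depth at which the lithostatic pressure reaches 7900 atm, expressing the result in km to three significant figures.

29.1 km

h = P/(ρg) = 7900 atm / (2803 kg/m³ × 9.8 m/s²) = 8.005×10^8 Pa / 27469 Pa/m = 29140 m
= 29.140 km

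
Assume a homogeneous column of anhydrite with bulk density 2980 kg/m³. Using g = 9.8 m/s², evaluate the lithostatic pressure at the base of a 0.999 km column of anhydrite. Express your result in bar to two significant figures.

anhydrite: 2980 kg/m³ × 9.8 m/s² × 999 m = 2.917×10^7 Pa = 291.7 bar

290 bar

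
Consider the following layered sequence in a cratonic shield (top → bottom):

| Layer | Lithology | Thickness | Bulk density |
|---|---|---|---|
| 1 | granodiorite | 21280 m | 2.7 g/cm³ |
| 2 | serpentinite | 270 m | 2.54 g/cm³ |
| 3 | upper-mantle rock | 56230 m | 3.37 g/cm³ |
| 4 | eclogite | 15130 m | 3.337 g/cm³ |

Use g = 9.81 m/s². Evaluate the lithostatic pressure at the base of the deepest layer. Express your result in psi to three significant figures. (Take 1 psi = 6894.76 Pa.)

424000 psi

granodiorite: 2700 kg/m³ × 9.81 m/s² × 21280 m = 5.636×10^8 Pa = 81750 psi
serpentinite: 2540 kg/m³ × 9.81 m/s² × 270 m = 6.728×10^6 Pa = 975.8 psi
upper-mantle rock: 3370 kg/m³ × 9.81 m/s² × 56230 m = 1.859×10^9 Pa = 2.696×10^5 psi
eclogite: 3337 kg/m³ × 9.81 m/s² × 15130 m = 4.953×10^8 Pa = 71837 psi
Total = 81750 + 975.8 + 2.696×10^5 + 71837 = 4.2418×10^5 psi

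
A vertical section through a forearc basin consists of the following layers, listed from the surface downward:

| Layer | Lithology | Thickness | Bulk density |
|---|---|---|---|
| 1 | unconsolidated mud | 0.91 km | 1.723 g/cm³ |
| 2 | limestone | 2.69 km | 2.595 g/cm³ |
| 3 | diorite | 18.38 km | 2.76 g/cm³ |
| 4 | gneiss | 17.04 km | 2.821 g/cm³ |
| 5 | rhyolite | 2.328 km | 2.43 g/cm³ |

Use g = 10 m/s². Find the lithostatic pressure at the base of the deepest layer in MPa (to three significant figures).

1130 MPa

unconsolidated mud: 1723 kg/m³ × 10 m/s² × 910 m = 1.568×10^7 Pa = 15.68 MPa
limestone: 2595 kg/m³ × 10 m/s² × 2690 m = 6.981×10^7 Pa = 69.81 MPa
diorite: 2760 kg/m³ × 10 m/s² × 18380 m = 5.073×10^8 Pa = 507.3 MPa
gneiss: 2821 kg/m³ × 10 m/s² × 17040 m = 4.807×10^8 Pa = 480.7 MPa
rhyolite: 2430 kg/m³ × 10 m/s² × 2328 m = 5.657×10^7 Pa = 56.57 MPa
Total = 15.68 + 69.81 + 507.3 + 480.7 + 56.57 = 1130.0 MPa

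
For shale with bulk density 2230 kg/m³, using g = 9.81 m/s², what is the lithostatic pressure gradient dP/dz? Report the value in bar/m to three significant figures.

0.219 bar/m

dP/dz = ρg = 2230 kg/m³ × 9.81 m/s² = 21876 Pa/m
= 21876 Pa/m × (1 bar/m / 1.0000×10^5 Pa/m) = 0.21876 bar/m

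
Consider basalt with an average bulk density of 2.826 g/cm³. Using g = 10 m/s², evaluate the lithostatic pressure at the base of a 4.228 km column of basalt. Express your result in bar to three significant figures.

1190 bar

basalt: 2826 kg/m³ × 10 m/s² × 4228 m = 1.195×10^8 Pa = 1195 bar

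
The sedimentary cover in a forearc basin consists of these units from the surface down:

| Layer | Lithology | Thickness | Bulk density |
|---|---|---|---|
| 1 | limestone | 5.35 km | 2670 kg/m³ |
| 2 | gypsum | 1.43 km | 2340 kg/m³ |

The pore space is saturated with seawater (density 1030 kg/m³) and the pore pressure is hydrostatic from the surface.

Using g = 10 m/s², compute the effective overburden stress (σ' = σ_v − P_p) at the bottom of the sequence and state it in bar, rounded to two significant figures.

Overburden (lithostatic) stress σ_v:
limestone: 2670 kg/m³ × 10 m/s² × 5350 m = 1.428×10^8 Pa = 142.8 MPa
gypsum: 2340 kg/m³ × 10 m/s² × 1430 m = 3.346×10^7 Pa = 33.46 MPa
Total = 142.8 + 33.46 = 176.31 MPa
Pore pressure P_p = 1030 kg/m³ × 10 m/s² × 6780 m = 6.983×10^7 Pa = 69.83 MPa
Effective stress σ' = σ_v − P_p = 176.3 − 69.83 = 106.47 MPa = 1064.7 bar

1100 bar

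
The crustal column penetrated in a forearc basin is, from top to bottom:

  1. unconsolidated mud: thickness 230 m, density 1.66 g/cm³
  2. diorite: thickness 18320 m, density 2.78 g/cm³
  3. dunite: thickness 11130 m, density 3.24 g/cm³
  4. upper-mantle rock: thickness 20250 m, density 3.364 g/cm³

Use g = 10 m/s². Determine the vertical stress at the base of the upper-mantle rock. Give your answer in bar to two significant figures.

16000 bar

unconsolidated mud: 1660 kg/m³ × 10 m/s² × 230 m = 3.818×10^6 Pa = 38.18 bar
diorite: 2780 kg/m³ × 10 m/s² × 18320 m = 5.093×10^8 Pa = 5093 bar
dunite: 3240 kg/m³ × 10 m/s² × 11130 m = 3.606×10^8 Pa = 3606 bar
upper-mantle rock: 3364 kg/m³ × 10 m/s² × 20250 m = 6.812×10^8 Pa = 6812 bar
Total = 38.18 + 5093 + 3606 + 6812 = 15549 bar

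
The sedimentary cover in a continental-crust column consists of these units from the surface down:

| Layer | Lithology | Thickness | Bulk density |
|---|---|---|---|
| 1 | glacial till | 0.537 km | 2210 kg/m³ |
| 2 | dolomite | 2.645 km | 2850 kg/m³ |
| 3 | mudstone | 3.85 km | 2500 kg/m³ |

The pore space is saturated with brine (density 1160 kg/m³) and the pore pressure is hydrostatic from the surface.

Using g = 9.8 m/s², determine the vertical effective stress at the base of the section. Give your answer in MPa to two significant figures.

100 MPa

Overburden (lithostatic) stress σ_v:
glacial till: 2210 kg/m³ × 9.8 m/s² × 537 m = 1.163×10^7 Pa = 11.63 MPa
dolomite: 2850 kg/m³ × 9.8 m/s² × 2645 m = 7.387×10^7 Pa = 73.87 MPa
mudstone: 2500 kg/m³ × 9.8 m/s² × 3850 m = 9.432×10^7 Pa = 94.33 MPa
Total = 11.63 + 73.87 + 94.33 = 179.83 MPa
Pore pressure P_p = 1160 kg/m³ × 9.8 m/s² × 7032 m = 7.994×10^7 Pa = 79.94 MPa
Effective stress σ' = σ_v − P_p = 179.8 − 79.94 = 99.890 MPa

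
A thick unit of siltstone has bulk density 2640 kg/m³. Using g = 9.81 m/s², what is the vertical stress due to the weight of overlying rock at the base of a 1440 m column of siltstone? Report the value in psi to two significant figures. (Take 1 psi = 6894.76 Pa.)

5400 psi

siltstone: 2640 kg/m³ × 9.81 m/s² × 1440 m = 3.729×10^7 Pa = 5409 psi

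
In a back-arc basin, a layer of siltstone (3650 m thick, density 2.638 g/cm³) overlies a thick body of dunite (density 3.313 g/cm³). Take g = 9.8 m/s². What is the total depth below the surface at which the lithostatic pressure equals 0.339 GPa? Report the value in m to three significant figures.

11200 m

Pressure at base of upper layers: 2638×9.8×3650 = 9.436×10^7 Pa = 0.09436 GPa
Remaining pressure to be supplied by dunite: 3.390×10^8 − 9.436×10^7 = 2.446×10^8 Pa
Additional depth in dunite = 2.446×10^8 Pa / (3313 kg/m³ × 9.8 m/s²) = 7534.9 m
Total depth = 3650 m + 7534.9 m = 11185 m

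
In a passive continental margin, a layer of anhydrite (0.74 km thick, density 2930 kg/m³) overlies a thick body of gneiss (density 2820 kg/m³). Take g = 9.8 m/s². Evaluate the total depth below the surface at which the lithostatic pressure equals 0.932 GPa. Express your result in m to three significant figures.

33700 m

Pressure at base of upper layers: 2930×9.8×740 = 2.125×10^7 Pa = 0.02125 GPa
Remaining pressure to be supplied by gneiss: 9.320×10^8 − 2.125×10^7 = 9.108×10^8 Pa
Additional depth in gneiss = 9.108×10^8 Pa / (2820 kg/m³ × 9.8 m/s²) = 32955 m
Total depth = 740 m + 32955 m = 33695 m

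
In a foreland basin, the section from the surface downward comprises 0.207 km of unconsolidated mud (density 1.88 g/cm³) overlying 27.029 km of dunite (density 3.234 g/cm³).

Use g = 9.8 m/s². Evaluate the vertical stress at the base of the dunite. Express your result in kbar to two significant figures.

8.6 kbar

unconsolidated mud: 1880 kg/m³ × 9.8 m/s² × 207 m = 3.814×10^6 Pa = 0.03814 kbar
dunite: 3234 kg/m³ × 9.8 m/s² × 27029 m = 8.566×10^8 Pa = 8.566 kbar
Total = 0.03814 + 8.566 = 8.6045 kbar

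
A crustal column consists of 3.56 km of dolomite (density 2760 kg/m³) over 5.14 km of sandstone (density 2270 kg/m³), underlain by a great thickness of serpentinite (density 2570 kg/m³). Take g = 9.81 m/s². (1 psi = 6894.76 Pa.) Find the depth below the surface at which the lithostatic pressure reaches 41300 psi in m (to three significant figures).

Pressure at base of upper layers: 2760×9.81×3560 + 2270×9.81×5140 = 2.109×10^8 Pa = 30581 psi
Remaining pressure to be supplied by serpentinite: 2.848×10^8 − 2.109×10^8 = 7.390×10^7 Pa
Additional depth in serpentinite = 7.390×10^7 Pa / (2570 kg/m³ × 9.81 m/s²) = 2931.3 m
Total depth = 8700 m + 2931.3 m = 11631 m

11600 m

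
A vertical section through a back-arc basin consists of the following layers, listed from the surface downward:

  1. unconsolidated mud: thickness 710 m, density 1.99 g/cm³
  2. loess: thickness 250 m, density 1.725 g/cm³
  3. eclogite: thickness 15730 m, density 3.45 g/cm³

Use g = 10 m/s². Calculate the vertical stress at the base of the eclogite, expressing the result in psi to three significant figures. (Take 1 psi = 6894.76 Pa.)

unconsolidated mud: 1990 kg/m³ × 10 m/s² × 710 m = 1.413×10^7 Pa = 2049 psi
loess: 1725 kg/m³ × 10 m/s² × 250 m = 4.312×10^6 Pa = 625.5 psi
eclogite: 3450 kg/m³ × 10 m/s² × 15730 m = 5.427×10^8 Pa = 78710 psi
Total = 2049 + 625.5 + 78710 = 81385 psi

81400 psi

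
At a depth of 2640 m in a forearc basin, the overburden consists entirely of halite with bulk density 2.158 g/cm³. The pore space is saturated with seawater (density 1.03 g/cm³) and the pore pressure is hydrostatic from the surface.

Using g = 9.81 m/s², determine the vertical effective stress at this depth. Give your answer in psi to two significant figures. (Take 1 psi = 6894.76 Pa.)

4200 psi

Overburden (lithostatic) stress σ_v:
halite: 2158 kg/m³ × 9.81 m/s² × 2640 m = 5.589×10^7 Pa = 55.89 MPa
Pore pressure P_p = 1030 kg/m³ × 9.81 m/s² × 2640 m = 2.668×10^7 Pa = 26.68 MPa
Effective stress σ' = σ_v − P_p = 55.89 − 26.68 = 29.213 MPa = 4237.0 psi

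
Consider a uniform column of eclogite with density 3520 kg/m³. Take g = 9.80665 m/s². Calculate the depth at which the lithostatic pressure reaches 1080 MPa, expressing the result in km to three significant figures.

31.3 km

h = P/(ρg) = 1080 MPa / (3520 kg/m³ × 9.80665 m/s²) = 1.080×10^9 Pa / 34519 Pa/m = 31287 m
= 31.287 km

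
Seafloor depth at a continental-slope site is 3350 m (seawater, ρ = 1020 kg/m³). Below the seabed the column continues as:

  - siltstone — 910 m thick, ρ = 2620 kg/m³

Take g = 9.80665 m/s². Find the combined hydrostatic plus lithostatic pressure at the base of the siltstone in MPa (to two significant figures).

57 MPa

seawater: 1020 kg/m³ × 9.80665 m/s² × 3350 m = 3.351×10^7 Pa = 33.51 MPa
siltstone: 2620 kg/m³ × 9.80665 m/s² × 910 m = 2.338×10^7 Pa = 23.38 MPa
Total = 33.51 + 23.38 = 56.890 MPa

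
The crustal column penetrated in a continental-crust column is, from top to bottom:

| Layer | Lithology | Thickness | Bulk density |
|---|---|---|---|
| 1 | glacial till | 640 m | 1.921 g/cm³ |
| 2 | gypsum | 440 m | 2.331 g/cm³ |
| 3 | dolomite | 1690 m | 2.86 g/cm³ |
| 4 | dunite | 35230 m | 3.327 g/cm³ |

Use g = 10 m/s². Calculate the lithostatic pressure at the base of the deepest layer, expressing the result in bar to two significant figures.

glacial till: 1921 kg/m³ × 10 m/s² × 640 m = 1.229×10^7 Pa = 122.9 bar
gypsum: 2331 kg/m³ × 10 m/s² × 440 m = 1.026×10^7 Pa = 102.6 bar
dolomite: 2860 kg/m³ × 10 m/s² × 1690 m = 4.833×10^7 Pa = 483.3 bar
dunite: 3327 kg/m³ × 10 m/s² × 35230 m = 1.172×10^9 Pa = 11721 bar
Total = 122.9 + 102.6 + 483.3 + 11721 = 12430 bar

12000 bar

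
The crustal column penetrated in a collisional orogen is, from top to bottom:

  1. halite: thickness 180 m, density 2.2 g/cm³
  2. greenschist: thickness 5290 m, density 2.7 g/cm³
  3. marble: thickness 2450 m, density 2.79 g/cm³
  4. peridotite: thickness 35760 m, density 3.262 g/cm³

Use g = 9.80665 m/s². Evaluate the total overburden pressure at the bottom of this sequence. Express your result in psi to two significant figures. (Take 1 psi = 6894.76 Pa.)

200000 psi

halite: 2200 kg/m³ × 9.80665 m/s² × 180 m = 3.883×10^6 Pa = 563.2 psi
greenschist: 2700 kg/m³ × 9.80665 m/s² × 5290 m = 1.401×10^8 Pa = 20315 psi
marble: 2790 kg/m³ × 9.80665 m/s² × 2450 m = 6.703×10^7 Pa = 9722 psi
peridotite: 3262 kg/m³ × 9.80665 m/s² × 35760 m = 1.144×10^9 Pa = 1.659×10^5 psi
Total = 563.2 + 20315 + 9722 + 1.659×10^5 = 1.9651×10^5 psi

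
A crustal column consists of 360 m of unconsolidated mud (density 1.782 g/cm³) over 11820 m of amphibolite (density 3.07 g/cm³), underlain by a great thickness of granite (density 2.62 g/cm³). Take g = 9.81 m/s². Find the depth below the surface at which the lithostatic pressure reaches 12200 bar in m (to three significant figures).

45600 m

Pressure at base of upper layers: 1782×9.81×360 + 3070×9.81×11820 = 3.623×10^8 Pa = 3623 bar
Remaining pressure to be supplied by granite: 1.220×10^9 − 3.623×10^8 = 8.577×10^8 Pa
Additional depth in granite = 8.577×10^8 Pa / (2620 kg/m³ × 9.81 m/s²) = 33372 m
Total depth = 12180 m + 33372 m = 45552 m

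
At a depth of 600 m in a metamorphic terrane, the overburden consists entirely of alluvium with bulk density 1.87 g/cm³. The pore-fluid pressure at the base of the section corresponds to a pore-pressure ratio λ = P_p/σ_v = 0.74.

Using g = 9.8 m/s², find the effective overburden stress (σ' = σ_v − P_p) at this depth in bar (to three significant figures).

Overburden (lithostatic) stress σ_v:
alluvium: 1870 kg/m³ × 9.8 m/s² × 600 m = 1.100×10^7 Pa = 11.00 MPa
Pore pressure P_p = λ·σ_v = 0.74 × 11.00 MPa = 8.137 MPa
Effective stress σ' = σ_v − P_p = 11.00 − 8.137 = 2.8589 MPa = 28.589 bar

28.6 bar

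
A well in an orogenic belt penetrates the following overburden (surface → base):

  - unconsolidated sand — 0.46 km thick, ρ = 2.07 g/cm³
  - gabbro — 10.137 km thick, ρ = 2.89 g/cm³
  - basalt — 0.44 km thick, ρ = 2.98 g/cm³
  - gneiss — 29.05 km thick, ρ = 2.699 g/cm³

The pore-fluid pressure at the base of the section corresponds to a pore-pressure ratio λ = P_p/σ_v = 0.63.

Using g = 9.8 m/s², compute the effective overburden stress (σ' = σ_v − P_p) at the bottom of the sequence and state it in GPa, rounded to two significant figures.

0.40 GPa

Overburden (lithostatic) stress σ_v:
unconsolidated sand: 2070 kg/m³ × 9.8 m/s² × 460 m = 9.332×10^6 Pa = 9.332 MPa
gabbro: 2890 kg/m³ × 9.8 m/s² × 10137 m = 2.871×10^8 Pa = 287.1 MPa
basalt: 2980 kg/m³ × 9.8 m/s² × 440 m = 1.285×10^7 Pa = 12.85 MPa
gneiss: 2699 kg/m³ × 9.8 m/s² × 29050 m = 7.684×10^8 Pa = 768.4 MPa
Total = 9.332 + 287.1 + 12.85 + 768.4 = 1077.7 MPa
Pore pressure P_p = λ·σ_v = 0.63 × 1078 MPa = 678.9 MPa
Effective stress σ' = σ_v − P_p = 1078 − 678.9 = 398.73 MPa = 0.39873 GPa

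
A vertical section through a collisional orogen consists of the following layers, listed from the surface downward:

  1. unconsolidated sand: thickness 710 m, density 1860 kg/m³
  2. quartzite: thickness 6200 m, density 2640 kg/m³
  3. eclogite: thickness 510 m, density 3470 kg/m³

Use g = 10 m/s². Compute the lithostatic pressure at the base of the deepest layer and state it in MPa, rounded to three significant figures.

unconsolidated sand: 1860 kg/m³ × 10 m/s² × 710 m = 1.321×10^7 Pa = 13.21 MPa
quartzite: 2640 kg/m³ × 10 m/s² × 6200 m = 1.637×10^8 Pa = 163.7 MPa
eclogite: 3470 kg/m³ × 10 m/s² × 510 m = 1.770×10^7 Pa = 17.70 MPa
Total = 13.21 + 163.7 + 17.70 = 194.58 MPa

195 MPa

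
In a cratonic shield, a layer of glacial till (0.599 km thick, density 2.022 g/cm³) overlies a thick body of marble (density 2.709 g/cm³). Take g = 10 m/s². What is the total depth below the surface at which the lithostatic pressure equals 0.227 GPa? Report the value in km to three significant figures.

8.53 km

Pressure at base of upper layers: 2022×10×599 = 1.211×10^7 Pa = 0.01211 GPa
Remaining pressure to be supplied by marble: 2.270×10^8 − 1.211×10^7 = 2.149×10^8 Pa
Additional depth in marble = 2.149×10^8 Pa / (2709 kg/m³ × 10 m/s²) = 7932.4 m
Total depth = 599 m + 7932.4 m = 8531.4 m
= 8.5314 km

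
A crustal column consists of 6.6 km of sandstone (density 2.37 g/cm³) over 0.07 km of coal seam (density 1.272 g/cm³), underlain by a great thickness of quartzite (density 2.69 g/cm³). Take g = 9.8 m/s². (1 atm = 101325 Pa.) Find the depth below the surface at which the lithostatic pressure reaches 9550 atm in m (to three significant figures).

37500 m

Pressure at base of upper layers: 2370×9.8×6600 + 1272×9.8×70 = 1.542×10^8 Pa = 1521 atm
Remaining pressure to be supplied by quartzite: 9.677×10^8 − 1.542×10^8 = 8.135×10^8 Pa
Additional depth in quartzite = 8.135×10^8 Pa / (2690 kg/m³ × 9.8 m/s²) = 30858 m
Total depth = 6670 m + 30858 m = 37528 m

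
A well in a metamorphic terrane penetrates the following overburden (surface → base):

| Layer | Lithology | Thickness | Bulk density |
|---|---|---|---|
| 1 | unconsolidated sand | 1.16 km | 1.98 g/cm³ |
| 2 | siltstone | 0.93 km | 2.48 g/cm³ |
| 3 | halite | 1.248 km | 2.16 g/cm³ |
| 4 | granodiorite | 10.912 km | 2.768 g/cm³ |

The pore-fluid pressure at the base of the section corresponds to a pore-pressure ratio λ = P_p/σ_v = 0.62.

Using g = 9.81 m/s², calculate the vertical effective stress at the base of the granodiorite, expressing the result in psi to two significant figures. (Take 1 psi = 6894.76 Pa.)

20000 psi

Overburden (lithostatic) stress σ_v:
unconsolidated sand: 1980 kg/m³ × 9.81 m/s² × 1160 m = 2.253×10^7 Pa = 22.53 MPa
siltstone: 2480 kg/m³ × 9.81 m/s² × 930 m = 2.263×10^7 Pa = 22.63 MPa
halite: 2160 kg/m³ × 9.81 m/s² × 1248 m = 2.644×10^7 Pa = 26.44 MPa
granodiorite: 2768 kg/m³ × 9.81 m/s² × 10912 m = 2.963×10^8 Pa = 296.3 MPa
Total = 22.53 + 22.63 + 26.44 + 296.3 = 367.91 MPa
Pore pressure P_p = λ·σ_v = 0.62 × 367.9 MPa = 228.1 MPa
Effective stress σ' = σ_v − P_p = 367.9 − 228.1 = 139.80 MPa = 20277 psi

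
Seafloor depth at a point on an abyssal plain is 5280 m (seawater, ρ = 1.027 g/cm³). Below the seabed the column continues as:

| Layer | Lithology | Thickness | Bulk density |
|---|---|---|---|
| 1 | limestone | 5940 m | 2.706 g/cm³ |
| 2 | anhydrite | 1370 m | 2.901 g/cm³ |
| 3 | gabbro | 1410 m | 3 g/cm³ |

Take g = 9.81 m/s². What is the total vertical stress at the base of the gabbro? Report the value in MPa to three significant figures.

seawater: 1027 kg/m³ × 9.81 m/s² × 5280 m = 5.320×10^7 Pa = 53.20 MPa
limestone: 2706 kg/m³ × 9.81 m/s² × 5940 m = 1.577×10^8 Pa = 157.7 MPa
anhydrite: 2901 kg/m³ × 9.81 m/s² × 1370 m = 3.899×10^7 Pa = 38.99 MPa
gabbro: 3000 kg/m³ × 9.81 m/s² × 1410 m = 4.150×10^7 Pa = 41.50 MPa
Total = 53.20 + 157.7 + 38.99 + 41.50 = 291.36 MPa

291 MPa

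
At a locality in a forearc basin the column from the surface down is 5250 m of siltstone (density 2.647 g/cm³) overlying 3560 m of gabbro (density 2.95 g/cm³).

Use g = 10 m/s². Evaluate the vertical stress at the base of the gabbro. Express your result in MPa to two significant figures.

siltstone: 2647 kg/m³ × 10 m/s² × 5250 m = 1.390×10^8 Pa = 139.0 MPa
gabbro: 2950 kg/m³ × 10 m/s² × 3560 m = 1.050×10^8 Pa = 105.0 MPa
Total = 139.0 + 105.0 = 243.99 MPa

240 MPa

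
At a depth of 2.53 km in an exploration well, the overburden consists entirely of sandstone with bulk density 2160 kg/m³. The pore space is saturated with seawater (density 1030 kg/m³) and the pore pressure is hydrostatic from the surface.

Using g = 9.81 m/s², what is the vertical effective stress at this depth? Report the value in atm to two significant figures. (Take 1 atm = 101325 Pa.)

280 atm

Overburden (lithostatic) stress σ_v:
sandstone: 2160 kg/m³ × 9.81 m/s² × 2530 m = 5.361×10^7 Pa = 53.61 MPa
Pore pressure P_p = 1030 kg/m³ × 9.81 m/s² × 2530 m = 2.556×10^7 Pa = 25.56 MPa
Effective stress σ' = σ_v − P_p = 53.61 − 25.56 = 28.046 MPa = 276.79 atm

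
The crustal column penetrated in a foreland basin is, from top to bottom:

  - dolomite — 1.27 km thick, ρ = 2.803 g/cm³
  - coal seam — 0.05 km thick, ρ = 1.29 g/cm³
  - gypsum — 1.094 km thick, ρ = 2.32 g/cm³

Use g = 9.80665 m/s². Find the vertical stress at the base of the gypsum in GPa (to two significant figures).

dolomite: 2803 kg/m³ × 9.80665 m/s² × 1270 m = 3.491×10^7 Pa = 0.03491 GPa
coal seam: 1290 kg/m³ × 9.80665 m/s² × 50 m = 6.325×10^5 Pa = 6.325×10^-4 GPa
gypsum: 2320 kg/m³ × 9.80665 m/s² × 1094 m = 2.489×10^7 Pa = 0.02489 GPa
Total = 0.03491 + 6.325×10^-4 + 0.02489 = 0.060432 GPa

0.060 GPa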